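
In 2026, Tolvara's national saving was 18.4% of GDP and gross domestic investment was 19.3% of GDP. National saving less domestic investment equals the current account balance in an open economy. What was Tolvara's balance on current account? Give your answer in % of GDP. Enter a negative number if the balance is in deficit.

-0.9

S - I = CA (net lending to the rest of the world).
CA = S - I = 18.4 - 19.3 = -0.9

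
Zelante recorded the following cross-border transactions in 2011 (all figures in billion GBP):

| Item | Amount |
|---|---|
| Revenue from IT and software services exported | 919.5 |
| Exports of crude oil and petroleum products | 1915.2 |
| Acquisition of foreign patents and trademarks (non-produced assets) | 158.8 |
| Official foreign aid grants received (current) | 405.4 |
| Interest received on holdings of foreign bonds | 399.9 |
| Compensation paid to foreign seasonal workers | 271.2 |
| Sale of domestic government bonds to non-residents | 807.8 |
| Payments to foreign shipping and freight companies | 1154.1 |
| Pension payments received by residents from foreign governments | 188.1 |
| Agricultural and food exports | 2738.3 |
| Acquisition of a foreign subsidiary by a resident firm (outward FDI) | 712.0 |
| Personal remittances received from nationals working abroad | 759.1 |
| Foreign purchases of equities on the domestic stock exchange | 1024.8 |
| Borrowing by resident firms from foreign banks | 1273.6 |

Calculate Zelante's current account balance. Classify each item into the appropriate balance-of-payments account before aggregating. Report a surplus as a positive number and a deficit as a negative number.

5900.2

Goods: 2738.3 + 1915.2 = 4653.5
Services: 919.5 - 1154.1 = -234.6
Primary income: -271.2 + 399.9 = 128.7
Secondary income: 188.1 + 405.4 + 759.1 = 1352.6
Current account = 4653.5 + (-234.6) + 128.7 + 1352.6 = 5900.2
(Excluded from the current account — capital account: acquisition of foreign patents and trademarks (non-produced assets) 158.8; financial account: sale of domestic government bonds to non-residents 807.8, acquisition of a foreign subsidiary by a resident firm (outward FDI) 712.0, foreign purchases of equities on the domestic stock exchange 1024.8, borrowing by resident firms from foreign banks 1273.6.)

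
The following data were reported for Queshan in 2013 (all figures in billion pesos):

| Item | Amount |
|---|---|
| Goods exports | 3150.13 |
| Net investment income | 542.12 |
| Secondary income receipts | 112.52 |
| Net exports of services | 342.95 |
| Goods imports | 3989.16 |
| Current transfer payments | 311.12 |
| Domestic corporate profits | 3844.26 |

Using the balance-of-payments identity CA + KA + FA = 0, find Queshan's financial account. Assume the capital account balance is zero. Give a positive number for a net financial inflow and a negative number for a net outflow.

Goods balance = 3150.13 - 3989.16 = -839.03
Services balance = 342.95
Trade balance (goods + services) = -839.03 + 342.95 = -496.08
Net primary income = 542.12
Net secondary income = 112.52 - 311.12 = -198.60
Current account = -496.08 + 542.12 + (-198.60) = -152.56
Financial account = -(-152.56) = 152.56

152.56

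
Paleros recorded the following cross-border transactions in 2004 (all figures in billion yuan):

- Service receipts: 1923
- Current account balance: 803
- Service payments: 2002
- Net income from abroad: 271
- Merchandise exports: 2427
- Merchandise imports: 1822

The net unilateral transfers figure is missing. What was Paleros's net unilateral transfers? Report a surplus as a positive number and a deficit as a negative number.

6

Current account = goods balance + services balance + net primary income + net secondary income
Sum of the known components = 797
Net unilateral transfers = CA - (known components) = 803 - 797 = 6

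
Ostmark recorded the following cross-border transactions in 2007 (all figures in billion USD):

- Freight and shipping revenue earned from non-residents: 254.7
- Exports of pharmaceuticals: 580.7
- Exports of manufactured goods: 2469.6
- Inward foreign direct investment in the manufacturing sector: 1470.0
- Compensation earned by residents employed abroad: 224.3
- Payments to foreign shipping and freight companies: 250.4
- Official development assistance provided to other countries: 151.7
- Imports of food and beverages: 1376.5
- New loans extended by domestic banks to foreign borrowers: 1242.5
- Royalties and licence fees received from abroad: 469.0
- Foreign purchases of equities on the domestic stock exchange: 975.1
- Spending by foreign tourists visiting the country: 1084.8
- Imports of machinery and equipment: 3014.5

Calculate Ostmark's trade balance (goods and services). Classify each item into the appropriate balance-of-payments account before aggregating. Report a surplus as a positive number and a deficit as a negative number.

217.4

Goods: -1376.5 - 3014.5 + 580.7 + 2469.6 = -1340.7
Services: 1084.8 + 254.7 + 469.0 - 250.4 = 1558.1
Trade balance = -1340.7 + 1558.1 = 217.4
(Excluded from the trade balance — financial account: inward foreign direct investment in the manufacturing sector 1470.0, new loans extended by domestic banks to foreign borrowers 1242.5, foreign purchases of equities on the domestic stock exchange 975.1; primary income: compensation earned by residents employed abroad 224.3; secondary income: official development assistance provided to other countries 151.7.)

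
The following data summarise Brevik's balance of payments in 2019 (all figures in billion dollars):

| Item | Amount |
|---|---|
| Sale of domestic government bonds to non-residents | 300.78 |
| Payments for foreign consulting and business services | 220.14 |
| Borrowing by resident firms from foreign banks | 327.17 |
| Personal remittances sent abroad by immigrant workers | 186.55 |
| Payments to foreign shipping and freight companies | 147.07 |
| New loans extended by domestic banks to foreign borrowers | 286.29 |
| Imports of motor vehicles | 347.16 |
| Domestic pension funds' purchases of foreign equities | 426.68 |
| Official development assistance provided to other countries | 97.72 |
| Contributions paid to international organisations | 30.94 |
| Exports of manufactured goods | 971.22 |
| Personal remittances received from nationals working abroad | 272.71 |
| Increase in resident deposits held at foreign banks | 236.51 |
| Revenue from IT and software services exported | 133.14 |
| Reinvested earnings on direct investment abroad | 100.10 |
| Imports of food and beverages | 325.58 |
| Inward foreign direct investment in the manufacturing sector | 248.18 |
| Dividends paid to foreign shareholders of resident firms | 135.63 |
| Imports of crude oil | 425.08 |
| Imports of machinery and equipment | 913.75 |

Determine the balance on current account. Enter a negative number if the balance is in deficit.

Goods: 971.22 - 425.08 - 325.58 - 347.16 - 913.75 = -1040.35
Services: 133.14 - 220.14 - 147.07 = -234.07
Primary income: -135.63 + 100.10 = -35.53
Secondary income: -186.55 - 30.94 - 97.72 + 272.71 = -42.50
Current account = (-1040.35) + (-234.07) + (-35.53) + (-42.50) = -1352.45
(Excluded from the current account — financial account: sale of domestic government bonds to non-residents 300.78, borrowing by resident firms from foreign banks 327.17, new loans extended by domestic banks to foreign borrowers 286.29, domestic pension funds' purchases of foreign equities 426.68, increase in resident deposits held at foreign banks 236.51, inward foreign direct investment in the manufacturing sector 248.18.)

-1352.45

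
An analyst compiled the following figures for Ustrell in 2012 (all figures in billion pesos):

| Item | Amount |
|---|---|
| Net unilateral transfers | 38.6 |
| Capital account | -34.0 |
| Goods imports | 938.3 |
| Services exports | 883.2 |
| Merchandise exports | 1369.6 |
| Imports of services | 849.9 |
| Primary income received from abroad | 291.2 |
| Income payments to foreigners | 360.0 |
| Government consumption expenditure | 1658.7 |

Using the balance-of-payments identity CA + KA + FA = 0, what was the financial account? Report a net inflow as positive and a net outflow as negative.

Goods balance = 1369.6 - 938.3 = 431.3
Services balance = 883.2 - 849.9 = 33.3
Trade balance (goods + services) = 431.3 + 33.3 = 464.6
Net primary income = 291.2 - 360.0 = -68.8
Net secondary income = 38.6
Current account = 464.6 + (-68.8) + 38.6 = 434.4
Financial account = -(434.4 + (-34.0)) = -400.4

-400.4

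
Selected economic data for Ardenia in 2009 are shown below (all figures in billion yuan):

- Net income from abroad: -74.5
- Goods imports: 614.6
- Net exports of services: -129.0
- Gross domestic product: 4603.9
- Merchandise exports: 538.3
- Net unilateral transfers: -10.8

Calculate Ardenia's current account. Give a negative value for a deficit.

-290.6

Goods balance = 538.3 - 614.6 = -76.3
Services balance = -129.0
Trade balance (goods + services) = -76.3 + (-129.0) = -205.3
Net primary income = -74.5
Net secondary income = -10.8
Current account = -205.3 + (-74.5) + (-10.8) = -290.6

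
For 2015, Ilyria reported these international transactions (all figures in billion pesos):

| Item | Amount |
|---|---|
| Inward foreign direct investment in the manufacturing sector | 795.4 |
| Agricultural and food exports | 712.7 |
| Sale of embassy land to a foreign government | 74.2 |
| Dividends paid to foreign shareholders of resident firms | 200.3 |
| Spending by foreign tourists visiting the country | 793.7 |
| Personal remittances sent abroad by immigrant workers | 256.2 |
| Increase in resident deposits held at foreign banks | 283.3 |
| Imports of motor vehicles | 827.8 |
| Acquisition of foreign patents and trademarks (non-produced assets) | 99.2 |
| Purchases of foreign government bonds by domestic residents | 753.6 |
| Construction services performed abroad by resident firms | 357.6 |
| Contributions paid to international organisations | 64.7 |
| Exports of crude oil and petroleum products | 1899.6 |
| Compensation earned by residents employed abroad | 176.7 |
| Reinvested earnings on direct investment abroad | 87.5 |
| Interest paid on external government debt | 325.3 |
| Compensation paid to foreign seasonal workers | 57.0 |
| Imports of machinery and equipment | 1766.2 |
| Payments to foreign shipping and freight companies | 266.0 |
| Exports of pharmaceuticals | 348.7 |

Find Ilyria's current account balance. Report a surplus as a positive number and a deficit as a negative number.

Goods: 1899.6 + 712.7 + 348.7 - 827.8 - 1766.2 = 367.0
Services: 793.7 - 266.0 + 357.6 = 885.3
Primary income: -57.0 - 200.3 + 176.7 - 325.3 + 87.5 = -318.4
Secondary income: -64.7 - 256.2 = -320.9
Current account = 367.0 + 885.3 + (-318.4) + (-320.9) = 613.0
(Excluded from the current account — financial account: inward foreign direct investment in the manufacturing sector 795.4, increase in resident deposits held at foreign banks 283.3, purchases of foreign government bonds by domestic residents 753.6; capital account: sale of embassy land to a foreign government 74.2, acquisition of foreign patents and trademarks (non-produced assets) 99.2.)

613.0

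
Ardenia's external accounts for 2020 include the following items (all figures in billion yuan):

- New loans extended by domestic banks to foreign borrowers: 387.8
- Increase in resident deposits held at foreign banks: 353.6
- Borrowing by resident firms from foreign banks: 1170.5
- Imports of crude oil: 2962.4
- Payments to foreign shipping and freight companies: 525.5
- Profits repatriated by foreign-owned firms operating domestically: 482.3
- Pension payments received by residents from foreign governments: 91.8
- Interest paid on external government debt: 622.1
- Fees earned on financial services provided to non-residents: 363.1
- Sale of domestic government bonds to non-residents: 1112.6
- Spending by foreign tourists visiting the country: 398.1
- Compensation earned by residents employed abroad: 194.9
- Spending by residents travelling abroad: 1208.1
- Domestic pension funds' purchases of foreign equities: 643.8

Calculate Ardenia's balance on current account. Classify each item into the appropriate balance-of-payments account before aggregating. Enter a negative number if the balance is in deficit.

Goods: -2962.4
Services: -525.5 - 1208.1 + 363.1 + 398.1 = -972.4
Primary income: -622.1 + 194.9 - 482.3 = -909.5
Secondary income: 91.8
Current account = (-2962.4) + (-972.4) + (-909.5) + 91.8 = -4752.5
(Excluded from the current account — financial account: new loans extended by domestic banks to foreign borrowers 387.8, increase in resident deposits held at foreign banks 353.6, borrowing by resident firms from foreign banks 1170.5, sale of domestic government bonds to non-residents 1112.6, domestic pension funds' purchases of foreign equities 643.8.)

-4752.5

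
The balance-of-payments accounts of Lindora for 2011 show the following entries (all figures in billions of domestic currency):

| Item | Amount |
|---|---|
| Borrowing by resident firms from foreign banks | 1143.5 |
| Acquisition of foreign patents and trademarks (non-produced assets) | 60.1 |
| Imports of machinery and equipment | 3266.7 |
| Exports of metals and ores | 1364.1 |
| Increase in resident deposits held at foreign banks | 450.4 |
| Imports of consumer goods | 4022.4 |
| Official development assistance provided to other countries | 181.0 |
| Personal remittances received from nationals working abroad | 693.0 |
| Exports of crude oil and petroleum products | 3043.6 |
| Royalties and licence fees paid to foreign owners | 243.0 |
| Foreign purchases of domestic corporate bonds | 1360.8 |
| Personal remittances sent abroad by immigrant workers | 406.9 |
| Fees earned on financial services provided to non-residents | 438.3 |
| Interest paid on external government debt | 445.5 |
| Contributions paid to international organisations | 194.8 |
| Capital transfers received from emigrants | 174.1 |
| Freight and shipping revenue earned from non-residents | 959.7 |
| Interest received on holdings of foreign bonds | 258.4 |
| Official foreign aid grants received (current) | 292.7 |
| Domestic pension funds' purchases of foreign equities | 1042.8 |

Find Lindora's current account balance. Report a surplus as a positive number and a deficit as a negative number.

-1710.5

Goods: -4022.4 - 3266.7 + 3043.6 + 1364.1 = -2881.4
Services: -243.0 + 959.7 + 438.3 = 1155.0
Primary income: 258.4 - 445.5 = -187.1
Secondary income: -194.8 - 181.0 + 693.0 + 292.7 - 406.9 = 203.0
Current account = (-2881.4) + 1155.0 + (-187.1) + 203.0 = -1710.5
(Excluded from the current account — financial account: borrowing by resident firms from foreign banks 1143.5, increase in resident deposits held at foreign banks 450.4, foreign purchases of domestic corporate bonds 1360.8, domestic pension funds' purchases of foreign equities 1042.8; capital account: acquisition of foreign patents and trademarks (non-produced assets) 60.1, capital transfers received from emigrants 174.1.)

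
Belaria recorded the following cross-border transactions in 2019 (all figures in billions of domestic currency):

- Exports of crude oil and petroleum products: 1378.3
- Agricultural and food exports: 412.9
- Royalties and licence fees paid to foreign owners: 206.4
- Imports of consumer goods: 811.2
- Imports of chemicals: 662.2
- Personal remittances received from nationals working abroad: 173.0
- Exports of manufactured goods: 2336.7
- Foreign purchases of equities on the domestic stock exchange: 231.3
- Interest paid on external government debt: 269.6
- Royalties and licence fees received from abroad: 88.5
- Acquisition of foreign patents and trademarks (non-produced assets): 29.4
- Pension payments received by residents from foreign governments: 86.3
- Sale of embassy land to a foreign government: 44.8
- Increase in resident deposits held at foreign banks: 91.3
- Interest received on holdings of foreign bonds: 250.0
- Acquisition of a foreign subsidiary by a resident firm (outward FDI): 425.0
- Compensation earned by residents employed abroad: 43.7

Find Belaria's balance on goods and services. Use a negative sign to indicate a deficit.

Goods: -811.2 + 2336.7 + 1378.3 - 662.2 + 412.9 = 2654.5
Services: 88.5 - 206.4 = -117.9
Trade balance = 2654.5 + (-117.9) = 2536.6
(Excluded from the trade balance — secondary income: personal remittances received from nationals working abroad 173.0, pension payments received by residents from foreign governments 86.3; financial account: foreign purchases of equities on the domestic stock exchange 231.3, increase in resident deposits held at foreign banks 91.3, acquisition of a foreign subsidiary by a resident firm (outward FDI) 425.0; primary income: interest paid on external government debt 269.6, interest received on holdings of foreign bonds 250.0, compensation earned by residents employed abroad 43.7; capital account: acquisition of foreign patents and trademarks (non-produced assets) 29.4, sale of embassy land to a foreign government 44.8.)

2536.6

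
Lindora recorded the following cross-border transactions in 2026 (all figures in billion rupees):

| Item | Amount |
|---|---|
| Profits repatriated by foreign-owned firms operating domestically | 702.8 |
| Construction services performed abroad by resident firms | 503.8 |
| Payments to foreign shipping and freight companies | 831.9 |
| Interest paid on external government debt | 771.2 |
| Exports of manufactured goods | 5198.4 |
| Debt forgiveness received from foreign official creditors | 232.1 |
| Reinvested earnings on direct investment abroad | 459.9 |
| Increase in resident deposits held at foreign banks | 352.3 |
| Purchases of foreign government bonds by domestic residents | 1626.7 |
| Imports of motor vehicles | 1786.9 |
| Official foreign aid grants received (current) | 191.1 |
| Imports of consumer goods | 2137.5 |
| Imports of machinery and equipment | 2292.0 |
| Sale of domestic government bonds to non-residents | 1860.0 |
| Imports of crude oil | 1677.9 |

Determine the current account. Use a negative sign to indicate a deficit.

-3847.0

Goods: -2292.0 - 1786.9 - 1677.9 + 5198.4 - 2137.5 = -2695.9
Services: -831.9 + 503.8 = -328.1
Primary income: -702.8 + 459.9 - 771.2 = -1014.1
Secondary income: 191.1
Current account = (-2695.9) + (-328.1) + (-1014.1) + 191.1 = -3847.0
(Excluded from the current account — capital account: debt forgiveness received from foreign official creditors 232.1; financial account: increase in resident deposits held at foreign banks 352.3, purchases of foreign government bonds by domestic residents 1626.7, sale of domestic government bonds to non-residents 1860.0.)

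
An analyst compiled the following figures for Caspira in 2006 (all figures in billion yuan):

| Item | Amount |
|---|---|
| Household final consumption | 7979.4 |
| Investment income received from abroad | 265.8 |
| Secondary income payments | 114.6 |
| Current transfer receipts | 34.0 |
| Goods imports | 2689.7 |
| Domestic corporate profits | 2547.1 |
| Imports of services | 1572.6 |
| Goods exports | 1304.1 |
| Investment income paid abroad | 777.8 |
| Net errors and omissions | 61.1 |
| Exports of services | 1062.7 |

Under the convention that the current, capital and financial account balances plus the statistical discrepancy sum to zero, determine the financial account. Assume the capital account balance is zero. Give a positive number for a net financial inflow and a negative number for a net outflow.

2427.0

Goods balance = 1304.1 - 2689.7 = -1385.6
Services balance = 1062.7 - 1572.6 = -509.9
Trade balance (goods + services) = -1385.6 + (-509.9) = -1895.5
Net primary income = 265.8 - 777.8 = -512.0
Net secondary income = 34.0 - 114.6 = -80.6
Current account = -1895.5 + (-512.0) + (-80.6) = -2488.1
Financial account = -(-2488.1 + 61.1) = 2427.0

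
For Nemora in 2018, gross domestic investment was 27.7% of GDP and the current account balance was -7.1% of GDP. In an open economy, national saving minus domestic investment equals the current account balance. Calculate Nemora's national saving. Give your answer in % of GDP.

S - I = CA (net lending to the rest of the world).
S = I + CA = 27.7 + (-7.1) = 20.6

20.6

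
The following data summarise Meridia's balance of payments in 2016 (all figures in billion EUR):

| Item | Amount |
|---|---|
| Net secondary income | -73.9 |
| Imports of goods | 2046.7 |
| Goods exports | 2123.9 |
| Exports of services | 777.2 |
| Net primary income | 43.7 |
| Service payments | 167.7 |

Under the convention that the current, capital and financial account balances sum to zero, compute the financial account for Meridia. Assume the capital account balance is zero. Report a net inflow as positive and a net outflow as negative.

-656.5

Goods balance = 2123.9 - 2046.7 = 77.2
Services balance = 777.2 - 167.7 = 609.5
Trade balance (goods + services) = 77.2 + 609.5 = 686.7
Net primary income = 43.7
Net secondary income = -73.9
Current account = 686.7 + 43.7 + (-73.9) = 656.5
Financial account = -(656.5) = -656.5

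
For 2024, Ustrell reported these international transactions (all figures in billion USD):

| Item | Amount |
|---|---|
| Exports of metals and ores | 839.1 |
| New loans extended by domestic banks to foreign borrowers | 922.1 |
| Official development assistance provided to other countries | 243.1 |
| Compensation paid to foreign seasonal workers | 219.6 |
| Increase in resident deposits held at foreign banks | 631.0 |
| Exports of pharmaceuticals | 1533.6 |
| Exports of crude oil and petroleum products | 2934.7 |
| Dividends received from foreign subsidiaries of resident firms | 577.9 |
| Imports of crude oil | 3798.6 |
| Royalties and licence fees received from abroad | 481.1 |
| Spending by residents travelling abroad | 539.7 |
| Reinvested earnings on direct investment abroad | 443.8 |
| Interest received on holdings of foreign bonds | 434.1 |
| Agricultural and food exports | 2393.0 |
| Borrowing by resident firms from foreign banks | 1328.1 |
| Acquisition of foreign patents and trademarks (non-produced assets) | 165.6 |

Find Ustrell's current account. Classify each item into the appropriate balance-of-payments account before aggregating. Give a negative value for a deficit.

4836.3

Goods: 839.1 - 3798.6 + 2934.7 + 1533.6 + 2393.0 = 3901.8
Services: -539.7 + 481.1 = -58.6
Primary income: -219.6 + 443.8 + 577.9 + 434.1 = 1236.2
Secondary income: -243.1
Current account = 3901.8 + (-58.6) + 1236.2 + (-243.1) = 4836.3
(Excluded from the current account — financial account: new loans extended by domestic banks to foreign borrowers 922.1, increase in resident deposits held at foreign banks 631.0, borrowing by resident firms from foreign banks 1328.1; capital account: acquisition of foreign patents and trademarks (non-produced assets) 165.6.)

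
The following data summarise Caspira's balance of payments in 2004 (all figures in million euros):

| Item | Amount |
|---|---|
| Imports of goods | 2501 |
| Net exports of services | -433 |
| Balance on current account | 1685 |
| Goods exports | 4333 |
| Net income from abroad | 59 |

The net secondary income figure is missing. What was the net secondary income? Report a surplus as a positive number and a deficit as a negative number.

227

Current account = goods balance + services balance + net primary income + net secondary income
Sum of the known components = 1458
Net secondary income = CA - (known components) = 1685 - 1458 = 227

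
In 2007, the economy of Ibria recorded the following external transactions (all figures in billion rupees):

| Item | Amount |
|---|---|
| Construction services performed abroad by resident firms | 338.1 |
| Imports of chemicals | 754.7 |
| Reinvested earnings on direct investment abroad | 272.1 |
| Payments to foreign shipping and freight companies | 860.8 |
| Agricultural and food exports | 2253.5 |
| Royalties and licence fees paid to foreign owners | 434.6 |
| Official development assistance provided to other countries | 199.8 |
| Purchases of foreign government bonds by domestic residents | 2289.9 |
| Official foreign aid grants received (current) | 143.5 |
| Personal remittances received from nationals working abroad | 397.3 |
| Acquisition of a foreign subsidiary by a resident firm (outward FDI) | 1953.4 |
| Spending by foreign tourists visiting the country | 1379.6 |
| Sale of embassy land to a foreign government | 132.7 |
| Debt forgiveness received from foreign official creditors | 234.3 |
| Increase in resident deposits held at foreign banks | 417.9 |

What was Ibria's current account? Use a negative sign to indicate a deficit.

Goods: 2253.5 - 754.7 = 1498.8
Services: 338.1 - 434.6 + 1379.6 - 860.8 = 422.3
Primary income: 272.1
Secondary income: 143.5 - 199.8 + 397.3 = 341.0
Current account = 1498.8 + 422.3 + 272.1 + 341.0 = 2534.2
(Excluded from the current account — financial account: purchases of foreign government bonds by domestic residents 2289.9, acquisition of a foreign subsidiary by a resident firm (outward FDI) 1953.4, increase in resident deposits held at foreign banks 417.9; capital account: sale of embassy land to a foreign government 132.7, debt forgiveness received from foreign official creditors 234.3.)

2534.2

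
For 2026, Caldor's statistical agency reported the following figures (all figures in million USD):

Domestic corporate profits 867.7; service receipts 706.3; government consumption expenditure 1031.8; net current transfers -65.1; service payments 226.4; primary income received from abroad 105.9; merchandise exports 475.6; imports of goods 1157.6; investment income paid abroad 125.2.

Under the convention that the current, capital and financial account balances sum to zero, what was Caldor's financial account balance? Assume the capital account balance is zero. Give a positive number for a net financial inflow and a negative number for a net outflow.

286.5

Goods balance = 475.6 - 1157.6 = -682.0
Services balance = 706.3 - 226.4 = 479.9
Trade balance (goods + services) = -682.0 + 479.9 = -202.1
Net primary income = 105.9 - 125.2 = -19.3
Net secondary income = -65.1
Current account = -202.1 + (-19.3) + (-65.1) = -286.5
Financial account = -(-286.5) = 286.5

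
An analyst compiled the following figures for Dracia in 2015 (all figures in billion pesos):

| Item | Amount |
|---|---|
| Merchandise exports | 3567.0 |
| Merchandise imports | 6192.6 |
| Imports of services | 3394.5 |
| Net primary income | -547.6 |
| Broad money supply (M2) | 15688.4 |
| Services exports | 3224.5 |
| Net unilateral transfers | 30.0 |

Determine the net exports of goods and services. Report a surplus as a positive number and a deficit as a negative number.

-2795.6

Goods balance = 3567.0 - 6192.6 = -2625.6
Services balance = 3224.5 - 3394.5 = -170.0
Trade balance (goods + services) = -2625.6 + (-170.0) = -2795.6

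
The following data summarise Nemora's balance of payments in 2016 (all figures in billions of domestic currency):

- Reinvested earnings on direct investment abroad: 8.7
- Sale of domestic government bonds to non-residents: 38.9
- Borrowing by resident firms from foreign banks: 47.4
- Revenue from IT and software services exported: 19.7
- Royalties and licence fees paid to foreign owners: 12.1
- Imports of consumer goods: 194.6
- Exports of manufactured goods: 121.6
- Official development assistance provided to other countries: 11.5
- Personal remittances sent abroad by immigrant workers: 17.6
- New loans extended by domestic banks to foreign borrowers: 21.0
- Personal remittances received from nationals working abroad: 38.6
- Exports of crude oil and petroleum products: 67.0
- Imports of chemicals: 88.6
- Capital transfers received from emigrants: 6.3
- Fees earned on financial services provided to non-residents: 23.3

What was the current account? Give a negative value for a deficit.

-45.5

Goods: -88.6 - 194.6 + 67.0 + 121.6 = -94.6
Services: 23.3 - 12.1 + 19.7 = 30.9
Primary income: 8.7
Secondary income: -11.5 + 38.6 - 17.6 = 9.5
Current account = (-94.6) + 30.9 + 8.7 + 9.5 = -45.5
(Excluded from the current account — financial account: sale of domestic government bonds to non-residents 38.9, borrowing by resident firms from foreign banks 47.4, new loans extended by domestic banks to foreign borrowers 21.0; capital account: capital transfers received from emigrants 6.3.)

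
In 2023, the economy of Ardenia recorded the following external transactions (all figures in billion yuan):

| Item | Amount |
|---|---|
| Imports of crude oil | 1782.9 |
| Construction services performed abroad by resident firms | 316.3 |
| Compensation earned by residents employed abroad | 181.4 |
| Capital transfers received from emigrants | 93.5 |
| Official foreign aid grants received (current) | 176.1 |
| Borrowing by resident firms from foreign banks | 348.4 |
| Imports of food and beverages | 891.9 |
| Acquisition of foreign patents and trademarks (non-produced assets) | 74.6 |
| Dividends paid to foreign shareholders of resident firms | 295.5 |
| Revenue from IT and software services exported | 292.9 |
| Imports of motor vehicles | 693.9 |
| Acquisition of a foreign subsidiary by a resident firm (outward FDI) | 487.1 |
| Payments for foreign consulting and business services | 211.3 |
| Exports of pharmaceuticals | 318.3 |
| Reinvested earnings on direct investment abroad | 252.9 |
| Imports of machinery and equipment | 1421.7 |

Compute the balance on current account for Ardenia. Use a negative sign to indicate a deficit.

Goods: 318.3 - 1421.7 - 1782.9 - 693.9 - 891.9 = -4472.1
Services: 292.9 + 316.3 - 211.3 = 397.9
Primary income: 252.9 + 181.4 - 295.5 = 138.8
Secondary income: 176.1
Current account = (-4472.1) + 397.9 + 138.8 + 176.1 = -3759.3
(Excluded from the current account — capital account: capital transfers received from emigrants 93.5, acquisition of foreign patents and trademarks (non-produced assets) 74.6; financial account: borrowing by resident firms from foreign banks 348.4, acquisition of a foreign subsidiary by a resident firm (outward FDI) 487.1.)

-3759.3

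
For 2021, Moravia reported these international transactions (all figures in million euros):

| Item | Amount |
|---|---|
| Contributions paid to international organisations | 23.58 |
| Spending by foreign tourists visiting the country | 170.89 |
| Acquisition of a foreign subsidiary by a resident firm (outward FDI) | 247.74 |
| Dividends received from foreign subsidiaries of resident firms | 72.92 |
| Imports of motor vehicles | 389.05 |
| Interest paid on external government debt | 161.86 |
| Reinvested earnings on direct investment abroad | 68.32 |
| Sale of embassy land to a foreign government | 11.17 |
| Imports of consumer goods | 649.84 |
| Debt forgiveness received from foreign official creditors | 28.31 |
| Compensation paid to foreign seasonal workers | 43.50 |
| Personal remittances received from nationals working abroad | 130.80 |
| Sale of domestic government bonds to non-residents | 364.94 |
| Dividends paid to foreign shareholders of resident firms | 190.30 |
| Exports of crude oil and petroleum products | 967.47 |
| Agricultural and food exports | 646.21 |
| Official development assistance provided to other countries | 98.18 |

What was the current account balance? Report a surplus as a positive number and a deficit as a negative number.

Goods: 646.21 - 649.84 - 389.05 + 967.47 = 574.79
Services: 170.89
Primary income: 68.32 + 72.92 - 190.30 - 43.50 - 161.86 = -254.42
Secondary income: 130.80 - 23.58 - 98.18 = 9.04
Current account = 574.79 + 170.89 + (-254.42) + 9.04 = 500.30
(Excluded from the current account — financial account: acquisition of a foreign subsidiary by a resident firm (outward FDI) 247.74, sale of domestic government bonds to non-residents 364.94; capital account: sale of embassy land to a foreign government 11.17, debt forgiveness received from foreign official creditors 28.31.)

500.30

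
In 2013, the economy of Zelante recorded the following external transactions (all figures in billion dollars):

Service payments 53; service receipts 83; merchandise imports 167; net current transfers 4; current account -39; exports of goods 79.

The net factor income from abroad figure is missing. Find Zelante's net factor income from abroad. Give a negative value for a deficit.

Current account = goods balance + services balance + net primary income + net secondary income
Sum of the known components = -54
Net factor income from abroad = CA - (known components) = -39 - (-54) = 15

15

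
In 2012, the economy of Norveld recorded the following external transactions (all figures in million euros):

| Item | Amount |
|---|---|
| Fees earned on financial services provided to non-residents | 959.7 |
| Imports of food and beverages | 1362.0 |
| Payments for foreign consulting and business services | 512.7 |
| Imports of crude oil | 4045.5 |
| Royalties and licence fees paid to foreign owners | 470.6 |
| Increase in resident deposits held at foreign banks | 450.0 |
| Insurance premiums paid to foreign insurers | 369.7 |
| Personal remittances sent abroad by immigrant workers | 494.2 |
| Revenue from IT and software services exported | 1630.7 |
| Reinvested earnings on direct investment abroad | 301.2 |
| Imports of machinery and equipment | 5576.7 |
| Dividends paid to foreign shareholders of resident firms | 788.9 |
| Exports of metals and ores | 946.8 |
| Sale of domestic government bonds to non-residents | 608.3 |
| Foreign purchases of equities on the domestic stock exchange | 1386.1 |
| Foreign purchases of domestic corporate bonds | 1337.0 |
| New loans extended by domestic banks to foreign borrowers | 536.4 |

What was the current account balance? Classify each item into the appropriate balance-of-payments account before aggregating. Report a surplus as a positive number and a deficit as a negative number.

Goods: -4045.5 - 1362.0 - 5576.7 + 946.8 = -10037.4
Services: 959.7 - 470.6 - 369.7 - 512.7 + 1630.7 = 1237.4
Primary income: -788.9 + 301.2 = -487.7
Secondary income: -494.2
Current account = (-10037.4) + 1237.4 + (-487.7) + (-494.2) = -9781.9
(Excluded from the current account — financial account: increase in resident deposits held at foreign banks 450.0, sale of domestic government bonds to non-residents 608.3, foreign purchases of equities on the domestic stock exchange 1386.1, foreign purchases of domestic corporate bonds 1337.0, new loans extended by domestic banks to foreign borrowers 536.4.)

-9781.9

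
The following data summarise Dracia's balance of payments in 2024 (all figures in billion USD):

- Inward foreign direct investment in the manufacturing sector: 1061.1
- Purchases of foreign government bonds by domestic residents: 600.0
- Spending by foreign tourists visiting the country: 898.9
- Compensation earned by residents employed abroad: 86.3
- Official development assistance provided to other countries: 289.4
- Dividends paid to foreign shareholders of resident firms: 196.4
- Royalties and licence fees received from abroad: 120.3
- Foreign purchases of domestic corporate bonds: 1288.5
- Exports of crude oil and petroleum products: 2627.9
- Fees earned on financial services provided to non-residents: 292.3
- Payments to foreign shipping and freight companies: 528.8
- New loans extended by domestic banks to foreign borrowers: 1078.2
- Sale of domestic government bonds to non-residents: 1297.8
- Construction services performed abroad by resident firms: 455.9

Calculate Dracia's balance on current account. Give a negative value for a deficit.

3467.0

Goods: 2627.9
Services: 898.9 + 292.3 + 455.9 - 528.8 + 120.3 = 1238.6
Primary income: -196.4 + 86.3 = -110.1
Secondary income: -289.4
Current account = 2627.9 + 1238.6 + (-110.1) + (-289.4) = 3467.0
(Excluded from the current account — financial account: inward foreign direct investment in the manufacturing sector 1061.1, purchases of foreign government bonds by domestic residents 600.0, foreign purchases of domestic corporate bonds 1288.5, new loans extended by domestic banks to foreign borrowers 1078.2, sale of domestic government bonds to non-residents 1297.8.)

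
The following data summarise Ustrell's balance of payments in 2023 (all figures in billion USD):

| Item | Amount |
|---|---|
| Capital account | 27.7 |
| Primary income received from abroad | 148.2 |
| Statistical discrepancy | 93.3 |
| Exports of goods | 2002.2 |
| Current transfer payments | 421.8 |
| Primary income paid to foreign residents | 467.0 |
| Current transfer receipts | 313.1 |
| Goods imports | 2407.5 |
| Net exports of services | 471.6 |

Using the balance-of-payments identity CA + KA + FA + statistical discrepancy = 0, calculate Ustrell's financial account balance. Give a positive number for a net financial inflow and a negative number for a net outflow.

Goods balance = 2002.2 - 2407.5 = -405.3
Services balance = 471.6
Trade balance (goods + services) = -405.3 + 471.6 = 66.3
Net primary income = 148.2 - 467.0 = -318.8
Net secondary income = 313.1 - 421.8 = -108.7
Current account = 66.3 + (-318.8) + (-108.7) = -361.2
Financial account = -(-361.2 + 27.7 + 93.3) = 240.2

240.2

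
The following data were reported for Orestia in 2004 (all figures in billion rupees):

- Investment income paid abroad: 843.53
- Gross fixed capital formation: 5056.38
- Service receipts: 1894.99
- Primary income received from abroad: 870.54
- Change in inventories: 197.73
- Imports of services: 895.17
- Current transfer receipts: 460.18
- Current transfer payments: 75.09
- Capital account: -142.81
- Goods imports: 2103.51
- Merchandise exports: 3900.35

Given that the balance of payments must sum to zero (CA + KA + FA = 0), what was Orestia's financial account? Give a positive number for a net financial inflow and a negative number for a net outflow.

-3065.95

Goods balance = 3900.35 - 2103.51 = 1796.84
Services balance = 1894.99 - 895.17 = 999.82
Trade balance (goods + services) = 1796.84 + 999.82 = 2796.66
Net primary income = 870.54 - 843.53 = 27.01
Net secondary income = 460.18 - 75.09 = 385.09
Current account = 2796.66 + 27.01 + 385.09 = 3208.76
Financial account = -(3208.76 + (-142.81)) = -3065.95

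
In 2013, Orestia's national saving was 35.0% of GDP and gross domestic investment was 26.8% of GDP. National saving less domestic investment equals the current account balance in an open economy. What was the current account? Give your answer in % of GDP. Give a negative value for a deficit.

S - I = CA (net lending to the rest of the world).
CA = S - I = 35.0 - 26.8 = 8.2

8.2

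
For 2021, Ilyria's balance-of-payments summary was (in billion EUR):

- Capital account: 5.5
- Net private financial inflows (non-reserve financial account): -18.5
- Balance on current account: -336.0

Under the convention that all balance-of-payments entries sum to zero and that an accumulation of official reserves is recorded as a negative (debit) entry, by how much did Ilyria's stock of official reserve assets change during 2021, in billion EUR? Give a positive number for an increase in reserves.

Official reserve transactions balance = -((-336.0) + 5.5 + (-18.5)) = 349.0
An accumulation of reserves is recorded as a debit (negative entry), so the change in the stock of reserves is the negative of that balance.
Change in official reserves = -(349.0) = -349.0

-349.0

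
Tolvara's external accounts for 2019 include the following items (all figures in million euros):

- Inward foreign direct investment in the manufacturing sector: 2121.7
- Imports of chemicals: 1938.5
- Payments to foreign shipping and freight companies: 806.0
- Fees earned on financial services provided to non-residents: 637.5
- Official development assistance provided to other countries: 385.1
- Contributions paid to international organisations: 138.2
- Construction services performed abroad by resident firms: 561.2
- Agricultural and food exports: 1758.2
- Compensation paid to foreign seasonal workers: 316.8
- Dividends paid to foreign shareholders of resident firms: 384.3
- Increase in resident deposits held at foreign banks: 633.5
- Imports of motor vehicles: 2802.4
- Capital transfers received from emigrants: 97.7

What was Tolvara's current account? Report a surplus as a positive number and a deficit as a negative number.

Goods: -2802.4 - 1938.5 + 1758.2 = -2982.7
Services: -806.0 + 561.2 + 637.5 = 392.7
Primary income: -316.8 - 384.3 = -701.1
Secondary income: -138.2 - 385.1 = -523.3
Current account = (-2982.7) + 392.7 + (-701.1) + (-523.3) = -3814.4
(Excluded from the current account — financial account: inward foreign direct investment in the manufacturing sector 2121.7, increase in resident deposits held at foreign banks 633.5; capital account: capital transfers received from emigrants 97.7.)

-3814.4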